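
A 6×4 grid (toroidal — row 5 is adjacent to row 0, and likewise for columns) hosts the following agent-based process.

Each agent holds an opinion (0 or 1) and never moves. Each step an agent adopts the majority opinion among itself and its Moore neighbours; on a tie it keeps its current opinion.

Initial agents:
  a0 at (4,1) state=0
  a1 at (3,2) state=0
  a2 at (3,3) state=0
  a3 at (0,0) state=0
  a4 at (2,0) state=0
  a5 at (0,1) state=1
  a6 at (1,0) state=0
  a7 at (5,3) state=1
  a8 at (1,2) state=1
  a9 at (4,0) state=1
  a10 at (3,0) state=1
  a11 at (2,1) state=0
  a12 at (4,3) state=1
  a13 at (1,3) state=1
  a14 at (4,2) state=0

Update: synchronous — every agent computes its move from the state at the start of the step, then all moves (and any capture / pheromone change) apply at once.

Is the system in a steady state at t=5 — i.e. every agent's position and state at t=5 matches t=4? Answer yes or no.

t=1: a0@(4,1):0 a1@(3,2):0 a2@(3,3):0 a3@(0,0):1 a4@(2,0):0 a5@(0,1):1 a6@(1,0):0 a7@(5,3):1 a8@(1,2):1 a9@(4,0):1 a10@(3,0):0 a11@(2,1):0 a12@(4,3):1 a13@(1,3):0 a14@(4,2):0
t=2: a0@(4,1):0 a1@(3,2):0 a2@(3,3):0 a3@(0,0):1 a4@(2,0):0 a5@(0,1):1 a6@(1,0):0 a7@(5,3):1 a8@(1,2):1 a9@(4,0):1 a10@(3,0):0 a11@(2,1):0 a12@(4,3):0 a13@(1,3):0 a14@(4,2):0
t=3: a0@(4,1):0 a1@(3,2):0 a2@(3,3):0 a3@(0,0):1 a4@(2,0):0 a5@(0,1):1 a6@(1,0):0 a7@(5,3):1 a8@(1,2):1 a9@(4,0):0 a10@(3,0):0 a11@(2,1):0 a12@(4,3):0 a13@(1,3):0 a14@(4,2):0
t=4: a0@(4,1):0 a1@(3,2):0 a2@(3,3):0 a3@(0,0):1 a4@(2,0):0 a5@(0,1):1 a6@(1,0):0 a7@(5,3):0 a8@(1,2):1 a9@(4,0):0 a10@(3,0):0 a11@(2,1):0 a12@(4,3):0 a13@(1,3):0 a14@(4,2):0
t=5: a0@(4,1):0 a1@(3,2):0 a2@(3,3):0 a3@(0,0):0 a4@(2,0):0 a5@(0,1):1 a6@(1,0):0 a7@(5,3):0 a8@(1,2):1 a9@(4,0):0 a10@(3,0):0 a11@(2,1):0 a12@(4,3):0 a13@(1,3):0 a14@(4,2):0

no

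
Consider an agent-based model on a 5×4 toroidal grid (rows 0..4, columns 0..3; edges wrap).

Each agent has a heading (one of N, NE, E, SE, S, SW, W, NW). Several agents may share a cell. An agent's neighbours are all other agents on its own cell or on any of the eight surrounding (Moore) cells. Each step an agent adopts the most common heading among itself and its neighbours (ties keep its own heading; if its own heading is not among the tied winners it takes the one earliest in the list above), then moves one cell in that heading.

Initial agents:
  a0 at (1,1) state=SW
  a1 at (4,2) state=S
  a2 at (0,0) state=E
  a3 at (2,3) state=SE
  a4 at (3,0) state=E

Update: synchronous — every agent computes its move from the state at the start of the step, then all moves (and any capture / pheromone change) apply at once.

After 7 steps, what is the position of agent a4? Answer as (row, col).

(3, 3)

t=1: a0@(2,0):SW a1@(0,2):S a2@(0,1):E a3@(3,0):SE a4@(3,1):E
t=2: a0@(3,3):SW a1@(1,2):S a2@(0,2):E a3@(4,1):SE a4@(3,2):E
t=3: a0@(4,2):SW a1@(2,2):S a2@(0,3):E a3@(4,2):E a4@(3,3):E
t=4: a0@(4,3):E a1@(3,2):S a2@(0,0):E a3@(4,3):E a4@(3,0):E
t=5: a0@(4,0):E a1@(3,3):E a2@(0,1):E a3@(4,0):E a4@(3,1):E
t=6: a0@(4,1):E a1@(3,0):E a2@(0,2):E a3@(4,1):E a4@(3,2):E
t=7: a0@(4,2):E a1@(3,1):E a2@(0,3):E a3@(4,2):E a4@(3,3):E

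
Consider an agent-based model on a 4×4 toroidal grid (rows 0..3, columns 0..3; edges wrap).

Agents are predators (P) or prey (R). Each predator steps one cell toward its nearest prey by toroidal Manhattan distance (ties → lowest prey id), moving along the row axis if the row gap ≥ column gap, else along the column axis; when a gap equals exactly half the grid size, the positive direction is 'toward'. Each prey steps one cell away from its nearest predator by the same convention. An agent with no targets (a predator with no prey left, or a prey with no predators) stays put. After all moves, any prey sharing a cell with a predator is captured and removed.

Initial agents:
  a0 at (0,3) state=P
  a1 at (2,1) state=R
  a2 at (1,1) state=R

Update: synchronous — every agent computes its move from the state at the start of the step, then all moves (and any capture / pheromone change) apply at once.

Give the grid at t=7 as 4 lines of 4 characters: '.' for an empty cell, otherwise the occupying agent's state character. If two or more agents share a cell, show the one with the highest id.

....
....
P...
RR..

t=1: a0@(0,0):P a1@(1,1):R a2@(1,0):R
t=2: a0@(1,0):P a1@(2,1):R a2@(2,0):R
t=3: a0@(2,0):P a1@(3,1):R a2@(3,0):R
t=4: a0@(3,0):P a1@(0,1):R a2@(0,0):R
t=5: a0@(0,0):P a1@(1,1):R a2@(1,0):R
t=6: a0@(1,0):P a1@(2,1):R a2@(2,0):R
t=7: a0@(2,0):P a1@(3,1):R a2@(3,0):R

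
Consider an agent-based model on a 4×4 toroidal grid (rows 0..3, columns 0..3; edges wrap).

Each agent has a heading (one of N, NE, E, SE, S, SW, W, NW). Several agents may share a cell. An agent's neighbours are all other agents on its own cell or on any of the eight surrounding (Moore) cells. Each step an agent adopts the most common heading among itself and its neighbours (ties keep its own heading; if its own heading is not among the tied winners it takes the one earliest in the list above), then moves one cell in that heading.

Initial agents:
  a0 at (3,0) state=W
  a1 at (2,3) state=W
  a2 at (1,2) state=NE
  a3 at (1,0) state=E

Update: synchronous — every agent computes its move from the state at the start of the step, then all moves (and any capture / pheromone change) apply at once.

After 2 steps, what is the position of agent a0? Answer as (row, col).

t=1: a0@(3,3):W a1@(2,2):W a2@(0,3):NE a3@(1,1):E
t=2: a0@(3,2):W a1@(2,1):W a2@(3,0):NE a3@(1,2):E

(3, 2)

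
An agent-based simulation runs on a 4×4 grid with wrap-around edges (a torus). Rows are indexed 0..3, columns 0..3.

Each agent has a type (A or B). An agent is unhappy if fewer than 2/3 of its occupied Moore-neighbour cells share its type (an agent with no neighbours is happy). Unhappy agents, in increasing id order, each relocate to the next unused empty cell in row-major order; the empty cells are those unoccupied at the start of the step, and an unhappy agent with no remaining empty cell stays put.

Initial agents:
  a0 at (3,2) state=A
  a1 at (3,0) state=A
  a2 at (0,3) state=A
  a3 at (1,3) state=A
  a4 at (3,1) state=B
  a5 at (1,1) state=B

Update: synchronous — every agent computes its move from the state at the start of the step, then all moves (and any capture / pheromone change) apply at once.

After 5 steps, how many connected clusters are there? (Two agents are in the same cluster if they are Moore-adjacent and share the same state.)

t=1: a0@(0,0):A a1@(0,1):A a2@(0,3):A a3@(1,3):A a4@(0,2):B a5@(1,1):B
t=2: a0@(0,0):A a1@(1,0):A a2@(0,3):A a3@(1,3):A a4@(1,2):B a5@(2,0):B
t=3: a0@(0,0):A a1@(1,0):A a2@(0,3):A a3@(0,1):A a4@(0,2):B a5@(1,1):B
t=4: a0@(0,0):A a1@(1,0):A a2@(0,3):A a3@(1,2):A a4@(1,3):B a5@(2,0):B
t=5: a0@(0,0):A a1@(0,1):A a2@(0,3):A a3@(0,2):A a4@(1,1):B a5@(2,1):B

2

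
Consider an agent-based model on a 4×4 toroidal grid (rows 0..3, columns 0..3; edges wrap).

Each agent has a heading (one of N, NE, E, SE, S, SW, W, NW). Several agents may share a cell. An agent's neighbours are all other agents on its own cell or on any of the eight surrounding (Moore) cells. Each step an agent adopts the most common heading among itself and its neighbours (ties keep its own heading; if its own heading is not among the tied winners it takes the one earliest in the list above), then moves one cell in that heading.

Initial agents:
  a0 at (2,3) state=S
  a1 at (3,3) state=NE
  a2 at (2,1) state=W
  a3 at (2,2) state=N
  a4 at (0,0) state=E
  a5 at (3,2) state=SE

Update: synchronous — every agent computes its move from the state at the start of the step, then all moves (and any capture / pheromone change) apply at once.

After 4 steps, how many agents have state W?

1

t=1: a0@(3,3):S a1@(2,0):NE a2@(2,0):W a3@(1,2):N a4@(0,1):E a5@(0,3):SE
t=2: a0@(0,3):S a1@(1,1):NE a2@(2,3):W a3@(0,2):N a4@(0,2):E a5@(1,0):SE
t=3: a0@(1,3):S a1@(0,2):NE a2@(2,2):W a3@(3,2):N a4@(0,3):E a5@(2,1):SE
t=4: a0@(2,3):S a1@(3,3):NE a2@(2,1):W a3@(2,2):N a4@(0,0):E a5@(3,2):SE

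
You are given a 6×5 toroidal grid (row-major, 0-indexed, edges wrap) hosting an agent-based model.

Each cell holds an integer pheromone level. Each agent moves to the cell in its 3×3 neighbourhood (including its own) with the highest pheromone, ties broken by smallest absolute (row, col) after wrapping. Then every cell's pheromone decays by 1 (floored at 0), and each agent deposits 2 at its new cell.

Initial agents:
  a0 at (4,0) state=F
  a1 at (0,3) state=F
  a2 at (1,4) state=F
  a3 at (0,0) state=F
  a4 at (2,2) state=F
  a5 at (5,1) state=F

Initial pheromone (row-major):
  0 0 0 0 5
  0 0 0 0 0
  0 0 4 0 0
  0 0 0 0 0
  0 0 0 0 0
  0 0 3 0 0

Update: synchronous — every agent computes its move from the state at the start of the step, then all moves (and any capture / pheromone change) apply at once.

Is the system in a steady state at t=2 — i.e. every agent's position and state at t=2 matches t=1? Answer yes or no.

t=1: a0@(3,0) a1@(0,4) a2@(0,4) a3@(0,4) a4@(2,2) a5@(5,2) | pheromone: 0 0 0 0 10 / 0 0 0 0 0 / 0 0 5 0 0 / 2 0 0 0 0 / 0 0 0 0 0 / 0 0 4 0 0
t=2: a0@(3,0) a1@(0,4) a2@(0,4) a3@(0,4) a4@(2,2) a5@(5,2) | pheromone: 0 0 0 0 15 / 0 0 0 0 0 / 0 0 6 0 0 / 3 0 0 0 0 / 0 0 0 0 0 / 0 0 5 0 0

yes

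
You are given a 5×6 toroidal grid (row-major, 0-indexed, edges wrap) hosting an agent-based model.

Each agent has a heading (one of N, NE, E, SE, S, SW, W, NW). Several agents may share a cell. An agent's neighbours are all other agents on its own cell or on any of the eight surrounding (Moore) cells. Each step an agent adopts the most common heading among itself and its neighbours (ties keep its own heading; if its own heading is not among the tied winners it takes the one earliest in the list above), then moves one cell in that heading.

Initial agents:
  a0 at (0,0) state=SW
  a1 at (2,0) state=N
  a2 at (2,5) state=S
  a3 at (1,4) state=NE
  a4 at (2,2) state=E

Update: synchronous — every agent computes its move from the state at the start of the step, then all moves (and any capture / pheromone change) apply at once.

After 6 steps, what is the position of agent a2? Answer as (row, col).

t=1: a0@(1,5):SW a1@(1,0):N a2@(3,5):S a3@(0,5):NE a4@(2,3):E
t=2: a0@(2,4):SW a1@(0,0):N a2@(4,5):S a3@(4,0):NE a4@(2,4):E
t=3: a0@(3,3):SW a1@(4,0):N a2@(0,5):S a3@(3,1):NE a4@(2,5):E
t=4: a0@(4,2):SW a1@(3,0):N a2@(1,5):S a3@(2,2):NE a4@(2,0):E
t=5: a0@(0,1):SW a1@(2,0):N a2@(2,5):S a3@(1,3):NE a4@(2,1):E
t=6: a0@(1,0):SW a1@(1,0):N a2@(3,5):S a3@(0,4):NE a4@(2,2):E

(3, 5)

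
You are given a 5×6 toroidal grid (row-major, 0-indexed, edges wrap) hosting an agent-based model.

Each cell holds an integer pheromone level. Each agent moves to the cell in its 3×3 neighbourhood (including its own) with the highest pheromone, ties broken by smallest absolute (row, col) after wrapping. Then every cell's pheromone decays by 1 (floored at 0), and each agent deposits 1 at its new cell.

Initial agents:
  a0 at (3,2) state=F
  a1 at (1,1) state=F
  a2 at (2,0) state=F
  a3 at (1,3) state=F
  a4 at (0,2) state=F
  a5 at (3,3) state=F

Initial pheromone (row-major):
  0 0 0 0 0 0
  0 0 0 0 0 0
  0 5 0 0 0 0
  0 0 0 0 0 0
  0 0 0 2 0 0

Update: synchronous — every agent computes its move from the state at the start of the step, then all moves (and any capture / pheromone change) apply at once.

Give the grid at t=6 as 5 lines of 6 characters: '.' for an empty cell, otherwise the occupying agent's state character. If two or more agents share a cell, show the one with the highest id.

......
......
.F....
......
...F..

t=1: a0@(2,1) a1@(2,1) a2@(2,1) a3@(0,2) a4@(4,3) a5@(4,3) | pheromone: 0 0 1 0 0 0 / 0 0 0 0 0 0 / 0 7 0 0 0 0 / 0 0 0 0 0 0 / 0 0 0 3 0 0
t=2: a0@(2,1) a1@(2,1) a2@(2,1) a3@(4,3) a4@(4,3) a5@(4,3) | pheromone: 0 0 0 0 0 0 / 0 0 0 0 0 0 / 0 9 0 0 0 0 / 0 0 0 0 0 0 / 0 0 0 5 0 0
t=3: a0@(2,1) a1@(2,1) a2@(2,1) a3@(4,3) a4@(4,3) a5@(4,3) | pheromone: 0 0 0 0 0 0 / 0 0 0 0 0 0 / 0 11 0 0 0 0 / 0 0 0 0 0 0 / 0 0 0 7 0 0
t=4: a0@(2,1) a1@(2,1) a2@(2,1) a3@(4,3) a4@(4,3) a5@(4,3) | pheromone: 0 0 0 0 0 0 / 0 0 0 0 0 0 / 0 13 0 0 0 0 / 0 0 0 0 0 0 / 0 0 0 9 0 0
t=5: a0@(2,1) a1@(2,1) a2@(2,1) a3@(4,3) a4@(4,3) a5@(4,3) | pheromone: 0 0 0 0 0 0 / 0 0 0 0 0 0 / 0 15 0 0 0 0 / 0 0 0 0 0 0 / 0 0 0 11 0 0
t=6: a0@(2,1) a1@(2,1) a2@(2,1) a3@(4,3) a4@(4,3) a5@(4,3) | pheromone: 0 0 0 0 0 0 / 0 0 0 0 0 0 / 0 17 0 0 0 0 / 0 0 0 0 0 0 / 0 0 0 13 0 0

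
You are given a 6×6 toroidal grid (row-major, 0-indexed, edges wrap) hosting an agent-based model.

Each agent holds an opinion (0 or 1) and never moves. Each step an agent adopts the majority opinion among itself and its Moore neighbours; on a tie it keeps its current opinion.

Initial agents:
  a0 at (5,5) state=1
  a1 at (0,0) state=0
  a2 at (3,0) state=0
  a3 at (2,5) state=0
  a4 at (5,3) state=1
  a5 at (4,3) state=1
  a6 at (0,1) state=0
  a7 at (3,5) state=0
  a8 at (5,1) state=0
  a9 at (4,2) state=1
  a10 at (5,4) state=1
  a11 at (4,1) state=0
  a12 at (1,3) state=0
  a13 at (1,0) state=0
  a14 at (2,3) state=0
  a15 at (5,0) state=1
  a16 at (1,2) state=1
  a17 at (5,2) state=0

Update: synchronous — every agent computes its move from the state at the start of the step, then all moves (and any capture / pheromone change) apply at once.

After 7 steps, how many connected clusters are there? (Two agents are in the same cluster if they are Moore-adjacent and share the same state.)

2

t=1: a0@(5,5):1 a1@(0,0):0 a2@(3,0):0 a3@(2,5):0 a4@(5,3):1 a5@(4,3):1 a6@(0,1):0 a7@(3,5):0 a8@(5,1):0 a9@(4,2):1 a10@(5,4):1 a11@(4,1):0 a12@(1,3):0 a13@(1,0):0 a14@(2,3):0 a15@(5,0):0 a16@(1,2):0 a17@(5,2):0
t=2: (unchanged — steady state)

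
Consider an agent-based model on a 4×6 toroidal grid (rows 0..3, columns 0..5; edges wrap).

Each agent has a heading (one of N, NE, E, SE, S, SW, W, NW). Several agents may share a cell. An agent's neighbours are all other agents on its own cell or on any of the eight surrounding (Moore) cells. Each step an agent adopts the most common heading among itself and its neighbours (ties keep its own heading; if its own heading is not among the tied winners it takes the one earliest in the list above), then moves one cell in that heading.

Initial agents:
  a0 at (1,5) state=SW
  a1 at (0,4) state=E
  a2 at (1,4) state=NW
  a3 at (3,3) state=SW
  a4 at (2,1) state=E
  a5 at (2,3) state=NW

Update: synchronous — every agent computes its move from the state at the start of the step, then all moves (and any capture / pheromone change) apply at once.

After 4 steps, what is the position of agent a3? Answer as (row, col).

t=1: a0@(2,4):SW a1@(1,3):SW a2@(0,3):NW a3@(0,2):SW a4@(2,2):E a5@(1,2):NW
t=2: a0@(3,3):SW a1@(2,2):SW a2@(3,2):NW a3@(1,1):SW a4@(2,3):E a5@(0,1):NW
t=3: a0@(0,2):SW a1@(3,1):SW a2@(2,1):NW a3@(2,0):SW a4@(3,2):SW a5@(3,0):NW
t=4: a0@(1,1):SW a1@(0,0):SW a2@(3,0):SW a3@(3,5):SW a4@(0,1):SW a5@(2,5):NW

(3, 5)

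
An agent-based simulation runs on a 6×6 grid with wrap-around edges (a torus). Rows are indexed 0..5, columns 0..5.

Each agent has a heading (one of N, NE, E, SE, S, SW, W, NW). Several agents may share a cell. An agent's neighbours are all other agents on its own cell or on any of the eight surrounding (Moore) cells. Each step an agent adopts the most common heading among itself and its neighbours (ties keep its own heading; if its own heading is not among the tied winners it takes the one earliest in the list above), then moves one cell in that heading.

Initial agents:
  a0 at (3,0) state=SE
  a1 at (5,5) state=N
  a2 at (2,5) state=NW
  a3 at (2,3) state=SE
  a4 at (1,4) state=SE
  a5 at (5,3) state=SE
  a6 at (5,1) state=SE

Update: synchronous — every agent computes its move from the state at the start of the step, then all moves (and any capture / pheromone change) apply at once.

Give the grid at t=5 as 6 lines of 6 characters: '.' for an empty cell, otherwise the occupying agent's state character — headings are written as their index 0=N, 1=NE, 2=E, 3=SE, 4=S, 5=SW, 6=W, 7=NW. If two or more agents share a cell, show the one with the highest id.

t=1: a0@(4,1):SE a1@(4,5):N a2@(3,0):SE a3@(3,4):SE a4@(2,5):SE a5@(0,4):SE a6@(0,2):SE
t=2: a0@(5,2):SE a1@(5,0):SE a2@(4,1):SE a3@(4,5):SE a4@(3,0):SE a5@(1,5):SE a6@(1,3):SE
t=3: a0@(0,3):SE a1@(0,1):SE a2@(5,2):SE a3@(5,0):SE a4@(4,1):SE a5@(2,0):SE a6@(2,4):SE
t=4: a0@(1,4):SE a1@(1,2):SE a2@(0,3):SE a3@(0,1):SE a4@(5,2):SE a5@(3,1):SE a6@(3,5):SE
t=5: a0@(2,5):SE a1@(2,3):SE a2@(1,4):SE a3@(1,2):SE a4@(0,3):SE a5@(4,2):SE a6@(4,0):SE

...3..
..3.3.
...3.3
......
3.3...
......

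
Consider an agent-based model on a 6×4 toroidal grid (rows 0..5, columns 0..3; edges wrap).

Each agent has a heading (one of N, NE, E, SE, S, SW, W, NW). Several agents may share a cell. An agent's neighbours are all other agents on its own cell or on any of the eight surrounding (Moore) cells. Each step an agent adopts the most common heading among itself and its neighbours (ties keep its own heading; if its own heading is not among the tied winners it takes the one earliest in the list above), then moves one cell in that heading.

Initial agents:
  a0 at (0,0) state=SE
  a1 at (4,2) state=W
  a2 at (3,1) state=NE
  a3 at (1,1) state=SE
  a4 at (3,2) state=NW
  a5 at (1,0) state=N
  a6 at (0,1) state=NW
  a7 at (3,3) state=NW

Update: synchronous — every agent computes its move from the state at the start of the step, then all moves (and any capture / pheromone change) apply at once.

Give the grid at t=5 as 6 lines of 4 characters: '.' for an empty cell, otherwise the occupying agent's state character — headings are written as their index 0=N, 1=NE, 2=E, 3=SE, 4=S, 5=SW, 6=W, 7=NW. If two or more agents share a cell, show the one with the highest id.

.33.
....
....
....
....
.333

t=1: a0@(1,1):SE a1@(3,1):NW a2@(2,2):NE a3@(2,2):SE a4@(2,1):NW a5@(2,1):SE a6@(1,2):SE a7@(2,2):NW
t=2: a0@(2,2):SE a1@(2,0):NW a2@(3,3):SE a3@(3,3):SE a4@(3,2):SE a5@(3,2):SE a6@(2,3):SE a7@(3,3):SE
t=3: a0@(3,3):SE a1@(3,1):SE a2@(4,0):SE a3@(4,0):SE a4@(4,3):SE a5@(4,3):SE a6@(3,0):SE a7@(4,0):SE
t=4: a0@(4,0):SE a1@(4,2):SE a2@(5,1):SE a3@(5,1):SE a4@(5,0):SE a5@(5,0):SE a6@(4,1):SE a7@(5,1):SE
t=5: a0@(5,1):SE a1@(5,3):SE a2@(0,2):SE a3@(0,2):SE a4@(0,1):SE a5@(0,1):SE a6@(5,2):SE a7@(0,2):SE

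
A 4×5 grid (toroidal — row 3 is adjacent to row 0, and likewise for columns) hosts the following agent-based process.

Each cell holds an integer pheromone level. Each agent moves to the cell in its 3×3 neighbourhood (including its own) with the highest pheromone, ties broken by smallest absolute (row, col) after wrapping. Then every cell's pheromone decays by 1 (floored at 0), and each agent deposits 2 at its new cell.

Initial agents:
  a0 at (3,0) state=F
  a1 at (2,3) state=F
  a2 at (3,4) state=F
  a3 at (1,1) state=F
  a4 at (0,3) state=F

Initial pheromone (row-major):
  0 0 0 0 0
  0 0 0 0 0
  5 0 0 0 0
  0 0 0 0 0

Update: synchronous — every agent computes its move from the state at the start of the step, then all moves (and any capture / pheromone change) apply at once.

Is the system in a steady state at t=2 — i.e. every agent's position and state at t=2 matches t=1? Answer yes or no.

t=1: a0@(2,0) a1@(1,2) a2@(2,0) a3@(2,0) a4@(0,2) | pheromone: 0 0 2 0 0 / 0 0 2 0 0 / 10 0 0 0 0 / 0 0 0 0 0
t=2: a0@(2,0) a1@(0,2) a2@(2,0) a3@(2,0) a4@(0,2) | pheromone: 0 0 5 0 0 / 0 0 1 0 0 / 15 0 0 0 0 / 0 0 0 0 0

no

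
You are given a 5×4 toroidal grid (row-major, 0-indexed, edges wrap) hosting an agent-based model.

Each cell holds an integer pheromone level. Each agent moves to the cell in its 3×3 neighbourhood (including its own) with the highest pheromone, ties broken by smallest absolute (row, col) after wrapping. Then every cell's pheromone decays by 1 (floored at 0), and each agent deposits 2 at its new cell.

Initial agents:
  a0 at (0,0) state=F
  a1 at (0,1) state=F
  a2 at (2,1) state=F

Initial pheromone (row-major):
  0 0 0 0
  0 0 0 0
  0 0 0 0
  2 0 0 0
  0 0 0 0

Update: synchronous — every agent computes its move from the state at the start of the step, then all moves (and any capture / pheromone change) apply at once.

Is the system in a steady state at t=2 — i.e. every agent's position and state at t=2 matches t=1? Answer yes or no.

t=1: a0@(0,0) a1@(0,0) a2@(3,0) | pheromone: 4 0 0 0 / 0 0 0 0 / 0 0 0 0 / 3 0 0 0 / 0 0 0 0
t=2: a0@(0,0) a1@(0,0) a2@(3,0) | pheromone: 7 0 0 0 / 0 0 0 0 / 0 0 0 0 / 4 0 0 0 / 0 0 0 0

yes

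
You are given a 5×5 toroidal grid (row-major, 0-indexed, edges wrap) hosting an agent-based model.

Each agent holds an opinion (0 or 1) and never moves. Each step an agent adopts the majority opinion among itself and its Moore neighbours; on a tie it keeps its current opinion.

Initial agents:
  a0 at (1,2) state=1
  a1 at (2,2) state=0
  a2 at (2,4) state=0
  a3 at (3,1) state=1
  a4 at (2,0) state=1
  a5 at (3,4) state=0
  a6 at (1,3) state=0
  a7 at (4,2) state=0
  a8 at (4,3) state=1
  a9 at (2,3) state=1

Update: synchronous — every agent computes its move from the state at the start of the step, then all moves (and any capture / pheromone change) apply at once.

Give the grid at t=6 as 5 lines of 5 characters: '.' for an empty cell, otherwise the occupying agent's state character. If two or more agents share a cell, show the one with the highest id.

.....
..10.
1.100
.1..0
..11.

t=1: a0@(1,2):1 a1@(2,2):1 a2@(2,4):0 a3@(3,1):1 a4@(2,0):1 a5@(3,4):1 a6@(1,3):0 a7@(4,2):1 a8@(4,3):0 a9@(2,3):0
t=2: a0@(1,2):1 a1@(2,2):1 a2@(2,4):0 a3@(3,1):1 a4@(2,0):1 a5@(3,4):0 a6@(1,3):0 a7@(4,2):1 a8@(4,3):1 a9@(2,3):0
t=3: (unchanged — steady state)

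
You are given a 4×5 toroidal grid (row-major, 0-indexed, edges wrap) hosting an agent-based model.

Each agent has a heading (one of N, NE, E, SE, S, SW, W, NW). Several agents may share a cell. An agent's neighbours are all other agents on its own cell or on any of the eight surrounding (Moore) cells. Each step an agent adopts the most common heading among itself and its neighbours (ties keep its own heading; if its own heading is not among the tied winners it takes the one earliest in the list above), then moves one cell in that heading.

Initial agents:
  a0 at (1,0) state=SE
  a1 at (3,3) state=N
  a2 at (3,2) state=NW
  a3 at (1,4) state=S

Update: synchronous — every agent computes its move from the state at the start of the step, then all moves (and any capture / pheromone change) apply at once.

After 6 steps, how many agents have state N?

t=1: a0@(2,1):SE a1@(2,3):N a2@(2,1):NW a3@(2,4):S
t=2: a0@(3,2):SE a1@(1,3):N a2@(1,0):NW a3@(3,4):S
t=3: a0@(0,3):SE a1@(0,3):N a2@(0,4):NW a3@(0,4):S
t=4: a0@(1,4):SE a1@(3,3):N a2@(3,3):NW a3@(1,4):S
t=5: a0@(2,0):SE a1@(2,3):N a2@(2,2):NW a3@(2,4):S
t=6: a0@(3,1):SE a1@(1,3):N a2@(1,1):NW a3@(3,4):S

1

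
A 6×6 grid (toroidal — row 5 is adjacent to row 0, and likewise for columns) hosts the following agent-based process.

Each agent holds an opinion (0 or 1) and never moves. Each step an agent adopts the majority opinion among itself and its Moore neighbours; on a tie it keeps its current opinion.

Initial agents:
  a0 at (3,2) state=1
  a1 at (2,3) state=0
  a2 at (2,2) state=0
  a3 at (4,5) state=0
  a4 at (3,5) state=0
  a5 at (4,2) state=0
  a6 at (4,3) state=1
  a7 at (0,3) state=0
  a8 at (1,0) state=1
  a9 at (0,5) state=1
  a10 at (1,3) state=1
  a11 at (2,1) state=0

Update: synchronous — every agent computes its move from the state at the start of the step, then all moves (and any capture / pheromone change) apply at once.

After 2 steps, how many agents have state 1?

4

t=1: a0@(3,2):0 a1@(2,3):0 a2@(2,2):0 a3@(4,5):0 a4@(3,5):0 a5@(4,2):1 a6@(4,3):1 a7@(0,3):0 a8@(1,0):1 a9@(0,5):1 a10@(1,3):0 a11@(2,1):0
t=2: (unchanged — steady state)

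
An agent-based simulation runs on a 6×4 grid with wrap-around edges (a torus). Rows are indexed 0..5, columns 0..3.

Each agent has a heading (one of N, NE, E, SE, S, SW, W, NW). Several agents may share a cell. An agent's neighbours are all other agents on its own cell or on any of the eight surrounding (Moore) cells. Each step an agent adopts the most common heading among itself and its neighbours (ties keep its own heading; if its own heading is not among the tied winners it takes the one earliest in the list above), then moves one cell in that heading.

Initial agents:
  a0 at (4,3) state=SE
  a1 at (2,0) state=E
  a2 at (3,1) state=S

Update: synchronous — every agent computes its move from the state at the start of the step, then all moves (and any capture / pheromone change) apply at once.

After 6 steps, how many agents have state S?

t=1: a0@(5,0):SE a1@(2,1):E a2@(4,1):S
t=2: a0@(0,1):SE a1@(2,2):E a2@(5,1):S
t=3: a0@(1,2):SE a1@(2,3):E a2@(0,1):S
t=4: a0@(2,3):SE a1@(2,0):E a2@(1,1):S
t=5: a0@(3,0):SE a1@(2,1):E a2@(2,1):S
t=6: a0@(4,1):SE a1@(2,2):E a2@(3,1):S

1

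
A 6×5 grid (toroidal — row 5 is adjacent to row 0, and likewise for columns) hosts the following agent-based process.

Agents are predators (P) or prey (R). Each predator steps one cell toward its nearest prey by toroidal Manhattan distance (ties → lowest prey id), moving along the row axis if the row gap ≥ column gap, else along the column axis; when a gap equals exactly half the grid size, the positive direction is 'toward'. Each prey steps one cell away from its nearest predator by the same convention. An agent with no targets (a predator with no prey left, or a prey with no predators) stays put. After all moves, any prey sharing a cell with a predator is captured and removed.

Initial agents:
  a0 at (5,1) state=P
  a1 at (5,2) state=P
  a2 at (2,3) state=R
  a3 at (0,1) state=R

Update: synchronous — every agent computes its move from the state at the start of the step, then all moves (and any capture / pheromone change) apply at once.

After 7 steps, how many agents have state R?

2

t=1: a0@(0,1):P a1@(0,2):P a2@(1,3):R a3@(1,1):R
t=2: a0@(1,1):P a1@(1,2):P a2@(2,3):R a3@(2,1):R
t=3: a0@(2,1):P a1@(2,2):P a2@(3,3):R a3@(3,1):R
t=4: a0@(3,1):P a1@(3,2):P a2@(4,3):R a3@(4,1):R
t=5: a0@(4,1):P a1@(4,2):P a2@(5,3):R a3@(5,1):R
t=6: a0@(5,1):P a1@(5,2):P a2@(0,3):R a3@(0,1):R
t=7: a0@(0,1):P a1@(0,2):P a2@(1,3):R a3@(1,1):R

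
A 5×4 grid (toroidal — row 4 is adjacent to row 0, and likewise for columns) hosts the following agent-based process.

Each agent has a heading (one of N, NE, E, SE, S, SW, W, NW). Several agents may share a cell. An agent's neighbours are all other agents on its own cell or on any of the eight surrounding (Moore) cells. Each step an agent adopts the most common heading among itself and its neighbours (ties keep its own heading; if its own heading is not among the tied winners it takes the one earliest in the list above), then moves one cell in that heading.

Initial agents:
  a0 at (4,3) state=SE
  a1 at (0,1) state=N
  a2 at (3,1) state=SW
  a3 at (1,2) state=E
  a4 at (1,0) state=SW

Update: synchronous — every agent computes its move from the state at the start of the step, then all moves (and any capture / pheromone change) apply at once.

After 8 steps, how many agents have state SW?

t=1: a0@(0,0):SE a1@(4,1):N a2@(4,0):SW a3@(1,3):E a4@(2,3):SW
t=2: a0@(1,1):SE a1@(3,1):N a2@(0,3):SW a3@(1,0):E a4@(3,2):SW
t=3: a0@(2,2):SE a1@(2,1):N a2@(1,2):SW a3@(1,1):E a4@(4,1):SW
t=4: a0@(3,3):SE a1@(1,1):N a2@(2,1):SW a3@(1,2):E a4@(0,0):SW
t=5: a0@(4,0):SE a1@(2,0):SW a2@(3,0):SW a3@(1,3):E a4@(1,3):SW
t=6: a0@(0,1):SE a1@(3,3):SW a2@(4,3):SW a3@(2,2):SW a4@(2,2):SW
t=7: a0@(1,2):SE a1@(4,2):SW a2@(0,2):SW a3@(3,1):SW a4@(3,1):SW
t=8: a0@(2,3):SE a1@(0,1):SW a2@(1,1):SW a3@(4,0):SW a4@(4,0):SW

4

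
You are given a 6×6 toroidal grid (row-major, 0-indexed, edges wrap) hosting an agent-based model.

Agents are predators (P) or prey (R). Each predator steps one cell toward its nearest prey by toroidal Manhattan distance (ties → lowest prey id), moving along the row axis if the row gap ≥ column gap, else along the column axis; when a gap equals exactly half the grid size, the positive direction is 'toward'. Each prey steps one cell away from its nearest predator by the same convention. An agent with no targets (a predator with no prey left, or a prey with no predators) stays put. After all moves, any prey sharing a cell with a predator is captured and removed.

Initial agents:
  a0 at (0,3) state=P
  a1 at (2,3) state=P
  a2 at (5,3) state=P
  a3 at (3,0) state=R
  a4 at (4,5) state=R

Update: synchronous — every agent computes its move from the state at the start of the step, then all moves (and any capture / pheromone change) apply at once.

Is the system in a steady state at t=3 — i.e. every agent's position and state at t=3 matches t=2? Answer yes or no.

t=1: a0@(5,3):P a1@(2,4):P a2@(5,4):P a3@(3,5):R a4@(4,0):R
t=2: a0@(4,3):P a1@(3,4):P a2@(4,4):P a3@(4,5):R a4@(4,1):R
t=3: a0@(4,4):P a1@(4,4):P a2@(4,5):P a3@(4,0):R a4@(4,0):R

no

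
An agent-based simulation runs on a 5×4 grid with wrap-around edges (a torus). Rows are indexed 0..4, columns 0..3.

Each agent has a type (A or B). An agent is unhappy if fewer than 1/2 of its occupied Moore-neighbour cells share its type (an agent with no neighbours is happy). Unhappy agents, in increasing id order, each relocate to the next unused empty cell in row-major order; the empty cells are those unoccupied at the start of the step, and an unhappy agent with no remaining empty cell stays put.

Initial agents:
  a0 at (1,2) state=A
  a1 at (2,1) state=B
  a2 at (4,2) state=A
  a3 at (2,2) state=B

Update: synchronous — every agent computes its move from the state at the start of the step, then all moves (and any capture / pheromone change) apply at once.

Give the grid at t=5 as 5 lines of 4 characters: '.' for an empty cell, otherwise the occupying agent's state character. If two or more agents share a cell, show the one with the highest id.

A...
....
.BB.
....
..A.

t=1: a0@(0,0):A a1@(2,1):B a2@(4,2):A a3@(2,2):B
t=2: (unchanged — steady state)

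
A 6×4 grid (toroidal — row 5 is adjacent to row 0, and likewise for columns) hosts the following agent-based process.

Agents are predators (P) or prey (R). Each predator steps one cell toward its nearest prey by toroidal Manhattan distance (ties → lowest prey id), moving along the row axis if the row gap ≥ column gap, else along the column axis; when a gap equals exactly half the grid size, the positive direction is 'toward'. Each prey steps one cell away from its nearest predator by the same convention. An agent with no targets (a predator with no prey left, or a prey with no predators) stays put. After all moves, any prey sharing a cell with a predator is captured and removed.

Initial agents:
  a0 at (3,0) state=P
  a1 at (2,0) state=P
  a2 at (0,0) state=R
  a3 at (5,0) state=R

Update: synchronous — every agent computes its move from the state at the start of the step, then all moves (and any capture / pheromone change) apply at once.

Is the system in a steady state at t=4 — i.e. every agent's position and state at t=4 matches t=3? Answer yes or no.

t=1: a0@(4,0):P a1@(1,0):P a2@(5,0):R a3@(0,0):R
t=2: a0@(5,0):P a1@(0,0):P
t=3: (unchanged — steady state)

yes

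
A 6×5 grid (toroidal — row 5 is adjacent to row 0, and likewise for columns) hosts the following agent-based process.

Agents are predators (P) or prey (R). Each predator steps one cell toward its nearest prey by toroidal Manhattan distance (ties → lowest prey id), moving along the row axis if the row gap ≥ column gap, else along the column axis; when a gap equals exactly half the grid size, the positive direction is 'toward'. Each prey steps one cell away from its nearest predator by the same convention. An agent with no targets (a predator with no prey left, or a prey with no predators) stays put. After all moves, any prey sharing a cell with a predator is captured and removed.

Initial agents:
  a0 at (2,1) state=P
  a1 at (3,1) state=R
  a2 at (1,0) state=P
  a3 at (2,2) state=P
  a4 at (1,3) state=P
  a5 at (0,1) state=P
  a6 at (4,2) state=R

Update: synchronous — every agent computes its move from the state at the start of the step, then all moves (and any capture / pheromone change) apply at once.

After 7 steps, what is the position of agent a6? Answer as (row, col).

t=1: a0@(3,1):P a1@(4,1):R a2@(2,0):P a3@(3,2):P a4@(2,3):P a5@(1,1):P a6@(5,2):R
t=2: a0@(4,1):P a1@(5,1):R a2@(3,0):P a3@(4,2):P a4@(3,3):P a5@(2,1):P a6@(0,2):R
t=3: a0@(5,1):P a1@(0,1):R a2@(4,0):P a3@(5,2):P a4@(4,3):P a5@(3,1):P a6@(1,2):R
t=4: a0@(0,1):P a1@(1,1):R a2@(5,0):P a3@(0,2):P a4@(5,3):P a5@(4,1):P a6@(2,2):R
t=5: a0@(1,1):P a1@(2,1):R a2@(0,0):P a3@(1,2):P a4@(0,3):P a5@(5,1):P a6@(3,2):R
t=6: a0@(2,1):P a1@(3,1):R a2@(1,0):P a3@(2,2):P a4@(1,3):P a5@(0,1):P a6@(4,2):R
t=7: a0@(3,1):P a1@(4,1):R a2@(2,0):P a3@(3,2):P a4@(2,3):P a5@(1,1):P a6@(5,2):R

(5, 2)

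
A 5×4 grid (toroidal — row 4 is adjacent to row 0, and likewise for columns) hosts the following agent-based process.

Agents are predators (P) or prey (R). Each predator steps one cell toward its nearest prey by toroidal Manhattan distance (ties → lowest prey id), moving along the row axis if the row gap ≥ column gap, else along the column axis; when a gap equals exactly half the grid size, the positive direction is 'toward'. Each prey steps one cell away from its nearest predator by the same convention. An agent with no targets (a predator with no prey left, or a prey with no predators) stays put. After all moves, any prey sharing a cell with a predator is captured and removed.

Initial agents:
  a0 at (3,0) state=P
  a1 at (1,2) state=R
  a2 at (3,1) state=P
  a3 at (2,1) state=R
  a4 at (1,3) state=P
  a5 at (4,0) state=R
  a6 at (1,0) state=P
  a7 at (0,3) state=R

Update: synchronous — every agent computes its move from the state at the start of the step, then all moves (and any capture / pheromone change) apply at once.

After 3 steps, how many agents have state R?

t=1: a0@(4,0):P a2@(2,1):P a4@(1,2):P a5@(0,0):R a6@(1,1):P a7@(4,3):R
t=2: a0@(0,0):P a2@(1,1):P a4@(1,3):P a5@(1,0):R a6@(0,1):P a7@(4,2):R
t=3: a0@(1,0):P a2@(1,0):P a4@(1,0):P a5@(2,0):R a6@(1,1):P a7@(3,2):R

2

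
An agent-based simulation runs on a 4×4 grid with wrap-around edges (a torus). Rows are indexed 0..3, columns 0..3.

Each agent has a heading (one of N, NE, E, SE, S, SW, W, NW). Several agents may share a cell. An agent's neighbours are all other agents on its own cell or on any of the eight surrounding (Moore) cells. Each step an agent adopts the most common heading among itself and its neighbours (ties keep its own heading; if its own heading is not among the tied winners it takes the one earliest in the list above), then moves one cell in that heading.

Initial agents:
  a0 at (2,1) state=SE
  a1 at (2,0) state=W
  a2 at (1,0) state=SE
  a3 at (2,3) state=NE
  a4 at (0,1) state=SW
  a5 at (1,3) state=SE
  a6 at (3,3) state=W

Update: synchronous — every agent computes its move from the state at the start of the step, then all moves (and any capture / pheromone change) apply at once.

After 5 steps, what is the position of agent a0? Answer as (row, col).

(3, 2)

t=1: a0@(3,2):SE a1@(3,1):SE a2@(2,1):SE a3@(3,0):SE a4@(1,0):SW a5@(2,0):SE a6@(3,2):W
t=2: a0@(0,3):SE a1@(0,2):SE a2@(3,2):SE a3@(0,1):SE a4@(2,1):SE a5@(3,1):SE a6@(0,3):SE
t=3: a0@(1,0):SE a1@(1,3):SE a2@(0,3):SE a3@(1,2):SE a4@(3,2):SE a5@(0,2):SE a6@(1,0):SE
t=4: a0@(2,1):SE a1@(2,0):SE a2@(1,0):SE a3@(2,3):SE a4@(0,3):SE a5@(1,3):SE a6@(2,1):SE
t=5: a0@(3,2):SE a1@(3,1):SE a2@(2,1):SE a3@(3,0):SE a4@(1,0):SE a5@(2,0):SE a6@(3,2):SE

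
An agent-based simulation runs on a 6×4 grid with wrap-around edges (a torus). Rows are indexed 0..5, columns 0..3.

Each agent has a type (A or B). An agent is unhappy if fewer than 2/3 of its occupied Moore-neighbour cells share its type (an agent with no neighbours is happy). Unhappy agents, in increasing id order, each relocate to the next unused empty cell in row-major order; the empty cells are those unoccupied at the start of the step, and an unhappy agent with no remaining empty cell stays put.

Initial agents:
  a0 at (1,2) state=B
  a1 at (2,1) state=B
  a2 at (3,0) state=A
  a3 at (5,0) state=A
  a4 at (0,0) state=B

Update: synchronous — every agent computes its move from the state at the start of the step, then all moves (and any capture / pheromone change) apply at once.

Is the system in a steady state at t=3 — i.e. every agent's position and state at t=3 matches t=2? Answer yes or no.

no

t=1: a0@(1,2):B a1@(0,1):B a2@(0,2):A a3@(0,3):A a4@(1,0):B
t=2: a0@(0,0):B a1@(0,1):B a2@(1,1):A a3@(1,3):A a4@(2,0):B
t=3: a0@(0,2):B a1@(0,3):B a2@(1,0):A a3@(1,2):A a4@(2,1):B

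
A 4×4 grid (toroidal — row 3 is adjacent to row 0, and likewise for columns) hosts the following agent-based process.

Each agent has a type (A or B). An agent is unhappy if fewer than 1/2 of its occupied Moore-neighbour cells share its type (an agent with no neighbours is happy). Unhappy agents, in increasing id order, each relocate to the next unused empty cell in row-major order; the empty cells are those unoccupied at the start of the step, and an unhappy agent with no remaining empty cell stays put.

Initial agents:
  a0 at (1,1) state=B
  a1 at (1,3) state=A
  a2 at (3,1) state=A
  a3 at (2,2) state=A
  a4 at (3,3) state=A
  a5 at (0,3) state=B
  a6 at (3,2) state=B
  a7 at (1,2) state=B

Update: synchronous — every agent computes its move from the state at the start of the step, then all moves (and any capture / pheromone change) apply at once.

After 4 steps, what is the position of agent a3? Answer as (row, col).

t=1: a0@(1,1):B a1@(0,0):A a2@(3,1):A a3@(2,2):A a4@(0,1):A a5@(0,3):B a6@(0,2):B a7@(1,2):B
t=2: a0@(1,0):B a1@(0,0):A a2@(3,1):A a3@(1,3):A a4@(2,0):A a5@(0,3):B a6@(0,2):B a7@(1,2):B
t=3: a0@(0,1):B a1@(0,0):A a2@(3,1):A a3@(1,1):A a4@(2,0):A a5@(0,3):B a6@(0,2):B a7@(1,2):B
t=4: a0@(1,0):B a1@(0,0):A a2@(3,1):A a3@(1,3):A a4@(2,0):A a5@(0,3):B a6@(0,2):B a7@(1,2):B

(1, 3)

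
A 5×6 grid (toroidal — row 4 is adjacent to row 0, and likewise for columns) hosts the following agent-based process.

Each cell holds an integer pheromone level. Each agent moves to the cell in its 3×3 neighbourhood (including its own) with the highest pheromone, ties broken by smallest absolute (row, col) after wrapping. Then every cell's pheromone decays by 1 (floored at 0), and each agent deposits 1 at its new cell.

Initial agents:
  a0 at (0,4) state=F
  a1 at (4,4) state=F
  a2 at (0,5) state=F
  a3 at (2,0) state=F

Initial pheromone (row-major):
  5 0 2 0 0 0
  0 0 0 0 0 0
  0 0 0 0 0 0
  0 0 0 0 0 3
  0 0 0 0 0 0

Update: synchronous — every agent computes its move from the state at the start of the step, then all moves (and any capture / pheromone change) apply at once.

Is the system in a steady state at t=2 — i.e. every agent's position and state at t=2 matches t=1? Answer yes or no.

t=1: a0@(0,3) a1@(3,5) a2@(0,0) a3@(3,5) | pheromone: 5 0 1 1 0 0 / 0 0 0 0 0 0 / 0 0 0 0 0 0 / 0 0 0 0 0 4 / 0 0 0 0 0 0
t=2: a0@(0,2) a1@(3,5) a2@(0,0) a3@(3,5) | pheromone: 5 0 1 0 0 0 / 0 0 0 0 0 0 / 0 0 0 0 0 0 / 0 0 0 0 0 5 / 0 0 0 0 0 0

no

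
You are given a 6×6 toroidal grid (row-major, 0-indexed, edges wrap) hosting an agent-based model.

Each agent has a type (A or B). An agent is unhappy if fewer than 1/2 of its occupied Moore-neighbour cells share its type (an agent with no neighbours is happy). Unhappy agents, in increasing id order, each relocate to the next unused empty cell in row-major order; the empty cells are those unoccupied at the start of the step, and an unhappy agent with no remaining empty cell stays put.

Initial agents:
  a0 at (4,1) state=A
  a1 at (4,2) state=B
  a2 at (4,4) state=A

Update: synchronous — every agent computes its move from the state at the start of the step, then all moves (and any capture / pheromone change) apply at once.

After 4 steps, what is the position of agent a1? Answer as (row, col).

(0, 3)

t=1: a0@(0,0):A a1@(0,1):B a2@(4,4):A
t=2: a0@(0,2):A a1@(0,3):B a2@(4,4):A
t=3: a0@(0,0):A a1@(0,1):B a2@(4,4):A
t=4: a0@(0,2):A a1@(0,3):B a2@(4,4):A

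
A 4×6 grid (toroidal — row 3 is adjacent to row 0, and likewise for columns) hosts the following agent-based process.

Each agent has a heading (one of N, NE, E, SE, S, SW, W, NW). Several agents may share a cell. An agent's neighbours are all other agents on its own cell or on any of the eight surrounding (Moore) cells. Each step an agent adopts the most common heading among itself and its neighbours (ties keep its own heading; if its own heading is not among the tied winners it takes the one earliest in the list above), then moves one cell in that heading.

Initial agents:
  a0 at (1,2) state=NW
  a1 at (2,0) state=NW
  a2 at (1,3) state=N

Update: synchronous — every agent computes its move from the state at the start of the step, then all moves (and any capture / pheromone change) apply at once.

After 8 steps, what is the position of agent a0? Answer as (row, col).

(1, 0)

t=1: a0@(0,1):NW a1@(1,5):NW a2@(0,3):N
t=2: a0@(3,0):NW a1@(0,4):NW a2@(3,3):N
t=3: a0@(2,5):NW a1@(3,3):NW a2@(2,3):N
t=4: a0@(1,4):NW a1@(2,2):NW a2@(1,3):N
t=5: a0@(0,3):NW a1@(1,1):NW a2@(0,2):NW
t=6: a0@(3,2):NW a1@(0,0):NW a2@(3,1):NW
t=7: a0@(2,1):NW a1@(3,5):NW a2@(2,0):NW
t=8: a0@(1,0):NW a1@(2,4):NW a2@(1,5):NW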